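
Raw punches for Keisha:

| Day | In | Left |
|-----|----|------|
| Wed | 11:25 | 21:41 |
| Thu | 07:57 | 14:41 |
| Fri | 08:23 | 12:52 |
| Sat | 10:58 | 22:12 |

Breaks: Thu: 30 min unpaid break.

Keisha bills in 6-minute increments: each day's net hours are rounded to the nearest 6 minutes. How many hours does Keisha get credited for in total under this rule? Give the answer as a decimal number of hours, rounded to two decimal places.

Wed: 11:25–21:41 = 10 h 16 min → rounds to 10 h 18 min
Thu: 07:57–14:41 = 6 h 44 min − 30 min = 6 h 14 min → rounds to 6 h 12 min
Fri: 08:23–12:52 = 4 h 29 min → rounds to 4 h 30 min
Sat: 10:58–22:12 = 11 h 14 min → rounds to 11 h 12 min
Total credited: 32 h 12 min.

32.20 hours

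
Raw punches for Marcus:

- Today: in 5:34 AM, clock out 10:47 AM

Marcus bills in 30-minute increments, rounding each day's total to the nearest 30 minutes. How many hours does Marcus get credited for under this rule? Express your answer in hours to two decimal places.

Today: 5:34 AM–10:47 AM = 5 h 13 min → rounds to 5 h 0 min

5.00 hours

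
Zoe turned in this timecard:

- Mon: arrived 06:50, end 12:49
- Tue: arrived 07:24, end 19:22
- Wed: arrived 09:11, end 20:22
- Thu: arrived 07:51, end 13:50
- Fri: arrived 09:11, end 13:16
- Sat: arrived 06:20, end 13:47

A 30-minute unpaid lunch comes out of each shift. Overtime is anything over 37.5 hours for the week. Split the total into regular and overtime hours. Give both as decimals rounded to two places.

Regular 37.50 hours, overtime 6.15 hours

Mon: 06:50–12:49 = 5 h 59 min; less 30 min break → 5 h 29 min
Tue: 07:24–19:22 = 11 h 58 min; less 30 min break → 11 h 28 min
Wed: 09:11–20:22 = 11 h 11 min; less 30 min break → 10 h 41 min
Thu: 07:51–13:50 = 5 h 59 min; less 30 min break → 5 h 29 min
Fri: 09:11–13:16 = 4 h 5 min; less 30 min break → 3 h 35 min
Sat: 06:20–13:47 = 7 h 27 min; less 30 min break → 6 h 57 min
Total worked: 43 h 39 min = 43.65 h.
Threshold 37.5 h → overtime 6 h 9 min, regular 37 h 30 min.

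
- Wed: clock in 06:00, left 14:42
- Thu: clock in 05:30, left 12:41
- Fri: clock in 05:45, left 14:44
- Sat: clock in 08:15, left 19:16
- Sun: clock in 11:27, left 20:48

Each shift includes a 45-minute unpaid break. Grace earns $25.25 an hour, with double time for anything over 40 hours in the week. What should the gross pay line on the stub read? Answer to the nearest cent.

$1084.91

Wed: 06:00–14:42 = 8 h 42 min; less 45 min break → 7 h 57 min
Thu: 05:30–12:41 = 7 h 11 min; less 45 min break → 6 h 26 min
Fri: 05:45–14:44 = 8 h 59 min; less 45 min break → 8 h 14 min
Sat: 08:15–19:16 = 11 h 1 min; less 45 min break → 10 h 16 min
Sun: 11:27–20:48 = 9 h 21 min; less 45 min break → 8 h 36 min
Total worked: 41 h 29 min = 2489 min.
Regular 40 h 0 min = 2400 min at $25.25/h; overtime 1 h 29 min = 89 min at $50.50/h.
Pay = (2400 × $25.25 + 89 × $50.50) ÷ 60 = $1084.91.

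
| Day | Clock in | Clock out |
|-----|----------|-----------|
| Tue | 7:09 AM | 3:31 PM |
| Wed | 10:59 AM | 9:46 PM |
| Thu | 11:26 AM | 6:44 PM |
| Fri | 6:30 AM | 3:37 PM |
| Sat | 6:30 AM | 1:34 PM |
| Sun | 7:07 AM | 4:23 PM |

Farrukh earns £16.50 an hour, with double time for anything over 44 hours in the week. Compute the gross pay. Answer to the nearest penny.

Tue: 7:09 AM–3:31 PM = 8 h 22 min
Wed: 10:59 AM–9:46 PM = 10 h 47 min
Thu: 11:26 AM–6:44 PM = 7 h 18 min
Fri: 6:30 AM–3:37 PM = 9 h 7 min
Sat: 6:30 AM–1:34 PM = 7 h 4 min
Sun: 7:07 AM–4:23 PM = 9 h 16 min
Total worked: 51 h 54 min = 3114 min.
Regular 44 h 0 min = 2640 min at £16.50/h; overtime 7 h 54 min = 474 min at £33.00/h.
Pay = (2640 × £16.50 + 474 × £33.00) ÷ 60 = £986.70.

£986.70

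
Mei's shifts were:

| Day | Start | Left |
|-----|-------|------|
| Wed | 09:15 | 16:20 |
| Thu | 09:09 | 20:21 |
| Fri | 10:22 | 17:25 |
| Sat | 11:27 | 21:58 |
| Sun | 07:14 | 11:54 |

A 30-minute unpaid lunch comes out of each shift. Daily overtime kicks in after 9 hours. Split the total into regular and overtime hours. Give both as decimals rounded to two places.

Regular 35.30 hours, overtime 2.72 hours

Wed: 09:15–16:20 = 7 h 5 min; less 30 min break → 6 h 35 min
Thu: 09:09–20:21 = 11 h 12 min; less 30 min break → 10 h 42 min
Fri: 10:22–17:25 = 7 h 3 min; less 30 min break → 6 h 33 min
Sat: 11:27–21:58 = 10 h 31 min; less 30 min break → 10 h 1 min
Sun: 07:14–11:54 = 4 h 40 min; less 30 min break → 4 h 10 min
Wed reg 6 h 35 min / OT 0 h 0 min; Thu reg 9 h 0 min / OT 1 h 42 min; Fri reg 6 h 33 min / OT 0 h 0 min; Sat reg 9 h 0 min / OT 1 h 1 min; Sun reg 4 h 10 min / OT 0 h 0 min.
Totals: regular 35 h 18 min, overtime 2 h 43 min.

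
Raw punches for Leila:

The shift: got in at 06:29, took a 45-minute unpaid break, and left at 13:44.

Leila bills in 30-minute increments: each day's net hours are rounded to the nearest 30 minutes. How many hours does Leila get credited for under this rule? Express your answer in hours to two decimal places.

The shift: 06:29–13:44 = 7 h 15 min − 45 min = 6 h 30 min → rounds to 6 h 30 min

6.50 hours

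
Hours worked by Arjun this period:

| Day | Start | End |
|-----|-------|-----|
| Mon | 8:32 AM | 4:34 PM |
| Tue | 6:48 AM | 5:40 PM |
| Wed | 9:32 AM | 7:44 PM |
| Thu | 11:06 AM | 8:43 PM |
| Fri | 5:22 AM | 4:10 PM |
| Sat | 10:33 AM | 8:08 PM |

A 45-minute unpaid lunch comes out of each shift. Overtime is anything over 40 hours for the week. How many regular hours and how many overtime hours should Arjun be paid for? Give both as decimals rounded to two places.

Regular 40.00 hours, overtime 14.60 hours

Mon: 8:32 AM–4:34 PM = 8 h 2 min; less 45 min break → 7 h 17 min
Tue: 6:48 AM–5:40 PM = 10 h 52 min; less 45 min break → 10 h 7 min
Wed: 9:32 AM–7:44 PM = 10 h 12 min; less 45 min break → 9 h 27 min
Thu: 11:06 AM–8:43 PM = 9 h 37 min; less 45 min break → 8 h 52 min
Fri: 5:22 AM–4:10 PM = 10 h 48 min; less 45 min break → 10 h 3 min
Sat: 10:33 AM–8:08 PM = 9 h 35 min; less 45 min break → 8 h 50 min
Total worked: 54 h 36 min = 54.60 h.
Threshold 40 h → overtime 14 h 36 min, regular 40 h 0 min.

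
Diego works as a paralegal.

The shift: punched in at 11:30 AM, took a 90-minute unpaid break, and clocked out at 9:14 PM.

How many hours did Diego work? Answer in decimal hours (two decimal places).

The shift: 11:30 AM–9:14 PM = 9 h 44 min; less 90 min break → 8 h 14 min

8.23 hours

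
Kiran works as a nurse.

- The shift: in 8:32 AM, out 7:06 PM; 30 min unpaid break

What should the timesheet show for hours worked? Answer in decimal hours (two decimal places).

The shift: 8:32 AM–7:06 PM = 10 h 34 min; less 30 min break → 10 h 4 min

10.07 hours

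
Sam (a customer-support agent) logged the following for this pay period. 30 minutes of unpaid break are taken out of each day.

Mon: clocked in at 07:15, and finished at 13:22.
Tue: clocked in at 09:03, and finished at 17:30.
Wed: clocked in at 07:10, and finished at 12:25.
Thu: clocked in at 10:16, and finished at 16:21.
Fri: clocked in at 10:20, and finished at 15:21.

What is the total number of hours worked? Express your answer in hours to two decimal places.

28.42 hours

Mon: 07:15–13:22 = 6 h 7 min; less 30 min break → 5 h 37 min
Tue: 09:03–17:30 = 8 h 27 min; less 30 min break → 7 h 57 min
Wed: 07:10–12:25 = 5 h 15 min; less 30 min break → 4 h 45 min
Thu: 10:16–16:21 = 6 h 5 min; less 30 min break → 5 h 35 min
Fri: 10:20–15:21 = 5 h 1 min; less 30 min break → 4 h 31 min
Total: 5 h 37 min + 7 h 57 min + 4 h 45 min + 5 h 35 min + 4 h 31 min = 28 h 25 min.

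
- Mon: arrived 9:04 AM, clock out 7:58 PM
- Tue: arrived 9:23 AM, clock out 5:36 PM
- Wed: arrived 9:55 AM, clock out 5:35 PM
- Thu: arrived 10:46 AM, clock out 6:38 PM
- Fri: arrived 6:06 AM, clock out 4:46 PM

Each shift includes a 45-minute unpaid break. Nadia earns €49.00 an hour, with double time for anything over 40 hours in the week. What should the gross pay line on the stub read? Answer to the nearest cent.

€2113.53

Mon: 9:04 AM–7:58 PM = 10 h 54 min; less 45 min break → 10 h 9 min
Tue: 9:23 AM–5:36 PM = 8 h 13 min; less 45 min break → 7 h 28 min
Wed: 9:55 AM–5:35 PM = 7 h 40 min; less 45 min break → 6 h 55 min
Thu: 10:46 AM–6:38 PM = 7 h 52 min; less 45 min break → 7 h 7 min
Fri: 6:06 AM–4:46 PM = 10 h 40 min; less 45 min break → 9 h 55 min
Total worked: 41 h 34 min = 2494 min.
Regular 40 h 0 min = 2400 min at €49.00/h; overtime 1 h 34 min = 94 min at €98.00/h.
Pay = (2400 × €49.00 + 94 × €98.00) ÷ 60 = €2113.53.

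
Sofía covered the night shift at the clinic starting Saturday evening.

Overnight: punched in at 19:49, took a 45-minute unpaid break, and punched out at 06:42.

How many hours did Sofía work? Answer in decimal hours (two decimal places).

Overnight: 19:49 → midnight = 4 h 11 min; midnight → 06:42 = 6 h 42 min; span 10 h 53 min; less 45 min break → 10 h 8 min

10.13 hours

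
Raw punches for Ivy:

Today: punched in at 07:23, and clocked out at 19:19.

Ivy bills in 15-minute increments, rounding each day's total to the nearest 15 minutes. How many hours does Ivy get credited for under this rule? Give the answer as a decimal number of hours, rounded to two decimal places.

Today: 07:23–19:19 = 11 h 56 min → rounds to 12 h 0 min

12.00 hours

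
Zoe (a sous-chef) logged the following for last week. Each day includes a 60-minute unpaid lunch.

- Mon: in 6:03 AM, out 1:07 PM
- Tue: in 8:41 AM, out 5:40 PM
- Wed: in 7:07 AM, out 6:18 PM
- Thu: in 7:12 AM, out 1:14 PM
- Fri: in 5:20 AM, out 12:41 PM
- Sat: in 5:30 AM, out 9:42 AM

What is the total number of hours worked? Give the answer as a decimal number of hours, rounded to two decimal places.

38.82 hours

Mon: 6:03 AM–1:07 PM = 7 h 4 min; less 60 min break → 6 h 4 min
Tue: 8:41 AM–5:40 PM = 8 h 59 min; less 60 min break → 7 h 59 min
Wed: 7:07 AM–6:18 PM = 11 h 11 min; less 60 min break → 10 h 11 min
Thu: 7:12 AM–1:14 PM = 6 h 2 min; less 60 min break → 5 h 2 min
Fri: 5:20 AM–12:41 PM = 7 h 21 min; less 60 min break → 6 h 21 min
Sat: 5:30 AM–9:42 AM = 4 h 12 min; less 60 min break → 3 h 12 min
Total: 6 h 4 min + 7 h 59 min + 10 h 11 min + 5 h 2 min + 6 h 21 min + 3 h 12 min = 38 h 49 min.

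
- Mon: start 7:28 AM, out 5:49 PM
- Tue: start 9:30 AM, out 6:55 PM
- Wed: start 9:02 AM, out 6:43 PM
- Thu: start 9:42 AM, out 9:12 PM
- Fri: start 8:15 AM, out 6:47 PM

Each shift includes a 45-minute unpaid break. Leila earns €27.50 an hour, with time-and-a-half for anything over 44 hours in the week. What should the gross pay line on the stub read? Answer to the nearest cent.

Mon: 7:28 AM–5:49 PM = 10 h 21 min; less 45 min break → 9 h 36 min
Tue: 9:30 AM–6:55 PM = 9 h 25 min; less 45 min break → 8 h 40 min
Wed: 9:02 AM–6:43 PM = 9 h 41 min; less 45 min break → 8 h 56 min
Thu: 9:42 AM–9:12 PM = 11 h 30 min; less 45 min break → 10 h 45 min
Fri: 8:15 AM–6:47 PM = 10 h 32 min; less 45 min break → 9 h 47 min
Total worked: 47 h 44 min = 2864 min.
Regular 44 h 0 min = 2640 min at €27.50/h; overtime 3 h 44 min = 224 min at €41.25/h.
Pay = (2640 × €27.50 + 224 × €41.25) ÷ 60 = €1364.00.

€1364.00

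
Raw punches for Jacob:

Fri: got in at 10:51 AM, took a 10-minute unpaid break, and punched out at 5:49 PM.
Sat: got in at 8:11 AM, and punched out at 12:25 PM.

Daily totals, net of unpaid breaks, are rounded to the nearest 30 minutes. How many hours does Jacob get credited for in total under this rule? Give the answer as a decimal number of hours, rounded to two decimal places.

Fri: 10:51 AM–5:49 PM = 6 h 58 min − 10 min = 6 h 48 min → rounds to 7 h 0 min
Sat: 8:11 AM–12:25 PM = 4 h 14 min → rounds to 4 h 0 min
Total credited: 11 h 0 min.

11.00 hours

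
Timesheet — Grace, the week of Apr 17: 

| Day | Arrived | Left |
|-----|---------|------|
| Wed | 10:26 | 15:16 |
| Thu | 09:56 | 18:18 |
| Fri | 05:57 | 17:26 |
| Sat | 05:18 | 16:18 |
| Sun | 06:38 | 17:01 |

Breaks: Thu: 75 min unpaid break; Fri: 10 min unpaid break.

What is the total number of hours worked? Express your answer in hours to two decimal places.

44.65 hours

Wed: 10:26–15:16 = 4 h 50 min
Thu: 09:56–18:18 = 8 h 22 min; less 75 min break → 7 h 7 min
Fri: 05:57–17:26 = 11 h 29 min; less 10 min break → 11 h 19 min
Sat: 05:18–16:18 = 11 h 0 min
Sun: 06:38–17:01 = 10 h 23 min
Total: 4 h 50 min + 7 h 7 min + 11 h 19 min + 11 h 0 min + 10 h 23 min = 44 h 39 min.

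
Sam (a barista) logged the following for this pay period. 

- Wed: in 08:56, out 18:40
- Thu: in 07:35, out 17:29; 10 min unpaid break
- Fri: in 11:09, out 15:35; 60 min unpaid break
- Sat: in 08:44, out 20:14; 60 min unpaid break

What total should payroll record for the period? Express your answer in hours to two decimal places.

Wed: 08:56–18:40 = 9 h 44 min
Thu: 07:35–17:29 = 9 h 54 min; less 10 min break → 9 h 44 min
Fri: 11:09–15:35 = 4 h 26 min; less 60 min break → 3 h 26 min
Sat: 08:44–20:14 = 11 h 30 min; less 60 min break → 10 h 30 min
Total: 9 h 44 min + 9 h 44 min + 3 h 26 min + 10 h 30 min = 33 h 24 min.

33.40 hours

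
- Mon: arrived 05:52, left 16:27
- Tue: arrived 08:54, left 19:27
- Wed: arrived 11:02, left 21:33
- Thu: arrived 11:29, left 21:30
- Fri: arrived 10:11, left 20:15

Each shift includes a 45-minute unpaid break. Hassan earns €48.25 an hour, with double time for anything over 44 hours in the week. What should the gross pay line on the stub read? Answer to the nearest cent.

Mon: 05:52–16:27 = 10 h 35 min; less 45 min break → 9 h 50 min
Tue: 08:54–19:27 = 10 h 33 min; less 45 min break → 9 h 48 min
Wed: 11:02–21:33 = 10 h 31 min; less 45 min break → 9 h 46 min
Thu: 11:29–21:30 = 10 h 1 min; less 45 min break → 9 h 16 min
Fri: 10:11–20:15 = 10 h 4 min; less 45 min break → 9 h 19 min
Total worked: 47 h 59 min = 2879 min.
Regular 44 h 0 min = 2640 min at €48.25/h; overtime 3 h 59 min = 239 min at €96.50/h.
Pay = (2640 × €48.25 + 239 × €96.50) ÷ 60 = €2507.39.

€2507.39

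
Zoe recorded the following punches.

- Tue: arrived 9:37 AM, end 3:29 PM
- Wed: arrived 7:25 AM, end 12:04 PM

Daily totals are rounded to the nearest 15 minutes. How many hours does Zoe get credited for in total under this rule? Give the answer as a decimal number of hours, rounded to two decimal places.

Tue: 9:37 AM–3:29 PM = 5 h 52 min → rounds to 5 h 45 min
Wed: 7:25 AM–12:04 PM = 4 h 39 min → rounds to 4 h 45 min
Total credited: 10 h 30 min.

10.50 hours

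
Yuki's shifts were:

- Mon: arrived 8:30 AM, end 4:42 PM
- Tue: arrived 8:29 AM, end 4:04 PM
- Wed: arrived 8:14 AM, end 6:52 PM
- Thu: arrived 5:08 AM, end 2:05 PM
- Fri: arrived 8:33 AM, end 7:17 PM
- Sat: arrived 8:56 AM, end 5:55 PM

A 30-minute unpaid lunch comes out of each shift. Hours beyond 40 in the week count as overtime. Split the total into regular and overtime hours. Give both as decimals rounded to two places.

Regular 40.00 hours, overtime 12.08 hours

Mon: 8:30 AM–4:42 PM = 8 h 12 min; less 30 min break → 7 h 42 min
Tue: 8:29 AM–4:04 PM = 7 h 35 min; less 30 min break → 7 h 5 min
Wed: 8:14 AM–6:52 PM = 10 h 38 min; less 30 min break → 10 h 8 min
Thu: 5:08 AM–2:05 PM = 8 h 57 min; less 30 min break → 8 h 27 min
Fri: 8:33 AM–7:17 PM = 10 h 44 min; less 30 min break → 10 h 14 min
Sat: 8:56 AM–5:55 PM = 8 h 59 min; less 30 min break → 8 h 29 min
Total worked: 52 h 5 min = 52.08 h.
Threshold 40 h → overtime 12 h 5 min, regular 40 h 0 min.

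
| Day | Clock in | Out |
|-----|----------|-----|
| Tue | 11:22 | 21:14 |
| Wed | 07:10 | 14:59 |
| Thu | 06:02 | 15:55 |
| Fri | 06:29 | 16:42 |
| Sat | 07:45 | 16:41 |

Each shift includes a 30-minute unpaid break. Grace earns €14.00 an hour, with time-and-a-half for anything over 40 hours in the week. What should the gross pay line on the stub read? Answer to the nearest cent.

Tue: 11:22–21:14 = 9 h 52 min; less 30 min break → 9 h 22 min
Wed: 07:10–14:59 = 7 h 49 min; less 30 min break → 7 h 19 min
Thu: 06:02–15:55 = 9 h 53 min; less 30 min break → 9 h 23 min
Fri: 06:29–16:42 = 10 h 13 min; less 30 min break → 9 h 43 min
Sat: 07:45–16:41 = 8 h 56 min; less 30 min break → 8 h 26 min
Total worked: 44 h 13 min = 2653 min.
Regular 40 h 0 min = 2400 min at €14.00/h; overtime 4 h 13 min = 253 min at €21.00/h.
Pay = (2400 × €14.00 + 253 × €21.00) ÷ 60 = €648.55.

€648.55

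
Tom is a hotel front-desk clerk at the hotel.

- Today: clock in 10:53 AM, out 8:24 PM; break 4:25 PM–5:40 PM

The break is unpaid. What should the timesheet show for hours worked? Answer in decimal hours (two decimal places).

Today: 10:53 AM–8:24 PM = 9 h 31 min; less 75 min break → 8 h 16 min

8.27 hours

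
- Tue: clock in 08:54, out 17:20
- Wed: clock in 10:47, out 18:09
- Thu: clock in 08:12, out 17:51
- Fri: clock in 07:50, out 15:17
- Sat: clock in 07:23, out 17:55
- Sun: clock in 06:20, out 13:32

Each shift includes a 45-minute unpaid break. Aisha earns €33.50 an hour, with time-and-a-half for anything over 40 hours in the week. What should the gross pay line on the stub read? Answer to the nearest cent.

€1648.20

Tue: 08:54–17:20 = 8 h 26 min; less 45 min break → 7 h 41 min
Wed: 10:47–18:09 = 7 h 22 min; less 45 min break → 6 h 37 min
Thu: 08:12–17:51 = 9 h 39 min; less 45 min break → 8 h 54 min
Fri: 07:50–15:17 = 7 h 27 min; less 45 min break → 6 h 42 min
Sat: 07:23–17:55 = 10 h 32 min; less 45 min break → 9 h 47 min
Sun: 06:20–13:32 = 7 h 12 min; less 45 min break → 6 h 27 min
Total worked: 46 h 8 min = 2768 min.
Regular 40 h 0 min = 2400 min at €33.50/h; overtime 6 h 8 min = 368 min at €50.25/h.
Pay = (2400 × €33.50 + 368 × €50.25) ÷ 60 = €1648.20.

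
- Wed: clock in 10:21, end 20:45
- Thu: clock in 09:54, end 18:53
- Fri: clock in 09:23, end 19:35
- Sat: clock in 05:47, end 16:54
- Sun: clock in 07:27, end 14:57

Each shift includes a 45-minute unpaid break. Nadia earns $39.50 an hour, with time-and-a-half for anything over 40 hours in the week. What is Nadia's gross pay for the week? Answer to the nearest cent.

Wed: 10:21–20:45 = 10 h 24 min; less 45 min break → 9 h 39 min
Thu: 09:54–18:53 = 8 h 59 min; less 45 min break → 8 h 14 min
Fri: 09:23–19:35 = 10 h 12 min; less 45 min break → 9 h 27 min
Sat: 05:47–16:54 = 11 h 7 min; less 45 min break → 10 h 22 min
Sun: 07:27–14:57 = 7 h 30 min; less 45 min break → 6 h 45 min
Total worked: 44 h 27 min = 2667 min.
Regular 40 h 0 min = 2400 min at $39.50/h; overtime 4 h 27 min = 267 min at $59.25/h.
Pay = (2400 × $39.50 + 267 × $59.25) ÷ 60 = $1843.66.

$1843.66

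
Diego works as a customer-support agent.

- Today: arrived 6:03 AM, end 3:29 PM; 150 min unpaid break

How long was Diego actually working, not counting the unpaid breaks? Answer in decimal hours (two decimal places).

Today: 6:03 AM–3:29 PM = 9 h 26 min; less 150 min break → 6 h 56 min

6.93 hours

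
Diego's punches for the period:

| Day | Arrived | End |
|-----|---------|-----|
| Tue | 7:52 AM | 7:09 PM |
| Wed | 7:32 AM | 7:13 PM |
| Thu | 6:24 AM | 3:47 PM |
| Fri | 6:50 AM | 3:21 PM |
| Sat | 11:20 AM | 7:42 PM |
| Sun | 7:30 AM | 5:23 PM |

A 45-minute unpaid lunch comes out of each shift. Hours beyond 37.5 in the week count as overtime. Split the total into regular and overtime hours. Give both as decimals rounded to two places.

Tue: 7:52 AM–7:09 PM = 11 h 17 min; less 45 min break → 10 h 32 min
Wed: 7:32 AM–7:13 PM = 11 h 41 min; less 45 min break → 10 h 56 min
Thu: 6:24 AM–3:47 PM = 9 h 23 min; less 45 min break → 8 h 38 min
Fri: 6:50 AM–3:21 PM = 8 h 31 min; less 45 min break → 7 h 46 min
Sat: 11:20 AM–7:42 PM = 8 h 22 min; less 45 min break → 7 h 37 min
Sun: 7:30 AM–5:23 PM = 9 h 53 min; less 45 min break → 9 h 8 min
Total worked: 54 h 37 min = 54.62 h.
Threshold 37.5 h → overtime 17 h 7 min, regular 37 h 30 min.

Regular 37.50 hours, overtime 17.12 hours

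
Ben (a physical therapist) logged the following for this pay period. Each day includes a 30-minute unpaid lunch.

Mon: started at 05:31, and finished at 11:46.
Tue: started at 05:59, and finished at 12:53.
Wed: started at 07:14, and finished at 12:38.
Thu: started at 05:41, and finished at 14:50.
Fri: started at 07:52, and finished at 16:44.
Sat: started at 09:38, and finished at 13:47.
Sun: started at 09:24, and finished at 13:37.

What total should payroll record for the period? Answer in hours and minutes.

Mon: 05:31–11:46 = 6 h 15 min; less 30 min break → 5 h 45 min
Tue: 05:59–12:53 = 6 h 54 min; less 30 min break → 6 h 24 min
Wed: 07:14–12:38 = 5 h 24 min; less 30 min break → 4 h 54 min
Thu: 05:41–14:50 = 9 h 9 min; less 30 min break → 8 h 39 min
Fri: 07:52–16:44 = 8 h 52 min; less 30 min break → 8 h 22 min
Sat: 09:38–13:47 = 4 h 9 min; less 30 min break → 3 h 39 min
Sun: 09:24–13:37 = 4 h 13 min; less 30 min break → 3 h 43 min
Total: 5 h 45 min + 6 h 24 min + 4 h 54 min + 8 h 39 min + 8 h 22 min + 3 h 39 min + 3 h 43 min = 41 h 26 min.

41 h 26 min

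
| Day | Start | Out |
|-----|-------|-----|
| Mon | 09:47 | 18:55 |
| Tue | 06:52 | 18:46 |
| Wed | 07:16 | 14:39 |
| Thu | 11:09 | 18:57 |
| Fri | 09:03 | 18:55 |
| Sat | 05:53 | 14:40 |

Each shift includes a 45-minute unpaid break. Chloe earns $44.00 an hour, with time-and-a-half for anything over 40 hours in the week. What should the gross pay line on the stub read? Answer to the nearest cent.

$2444.20

Mon: 09:47–18:55 = 9 h 8 min; less 45 min break → 8 h 23 min
Tue: 06:52–18:46 = 11 h 54 min; less 45 min break → 11 h 9 min
Wed: 07:16–14:39 = 7 h 23 min; less 45 min break → 6 h 38 min
Thu: 11:09–18:57 = 7 h 48 min; less 45 min break → 7 h 3 min
Fri: 09:03–18:55 = 9 h 52 min; less 45 min break → 9 h 7 min
Sat: 05:53–14:40 = 8 h 47 min; less 45 min break → 8 h 2 min
Total worked: 50 h 22 min = 3022 min.
Regular 40 h 0 min = 2400 min at $44.00/h; overtime 10 h 22 min = 622 min at $66.00/h.
Pay = (2400 × $44.00 + 622 × $66.00) ÷ 60 = $2444.20.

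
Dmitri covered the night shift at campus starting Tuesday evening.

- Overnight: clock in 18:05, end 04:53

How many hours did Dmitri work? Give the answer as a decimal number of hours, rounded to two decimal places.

Overnight: 18:05 → midnight = 5 h 55 min; midnight → 04:53 = 4 h 53 min; span 10 h 48 min

10.80 hours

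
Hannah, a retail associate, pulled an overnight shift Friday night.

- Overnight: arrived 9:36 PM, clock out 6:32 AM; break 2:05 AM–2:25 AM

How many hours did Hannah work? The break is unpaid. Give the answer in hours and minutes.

Overnight: 9:36 PM → midnight = 2 h 24 min; midnight → 6:32 AM = 6 h 32 min; span 8 h 56 min; less 20 min break → 8 h 36 min

8 h 36 min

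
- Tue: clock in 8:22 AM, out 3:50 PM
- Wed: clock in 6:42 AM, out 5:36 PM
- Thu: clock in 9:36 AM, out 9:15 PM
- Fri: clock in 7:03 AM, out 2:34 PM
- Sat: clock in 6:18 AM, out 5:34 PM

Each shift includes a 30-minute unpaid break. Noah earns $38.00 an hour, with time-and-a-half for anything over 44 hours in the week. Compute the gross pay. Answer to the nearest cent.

Tue: 8:22 AM–3:50 PM = 7 h 28 min; less 30 min break → 6 h 58 min
Wed: 6:42 AM–5:36 PM = 10 h 54 min; less 30 min break → 10 h 24 min
Thu: 9:36 AM–9:15 PM = 11 h 39 min; less 30 min break → 11 h 9 min
Fri: 7:03 AM–2:34 PM = 7 h 31 min; less 30 min break → 7 h 1 min
Sat: 6:18 AM–5:34 PM = 11 h 16 min; less 30 min break → 10 h 46 min
Total worked: 46 h 18 min = 2778 min.
Regular 44 h 0 min = 2640 min at $38.00/h; overtime 2 h 18 min = 138 min at $57.00/h.
Pay = (2640 × $38.00 + 138 × $57.00) ÷ 60 = $1803.10.

$1803.10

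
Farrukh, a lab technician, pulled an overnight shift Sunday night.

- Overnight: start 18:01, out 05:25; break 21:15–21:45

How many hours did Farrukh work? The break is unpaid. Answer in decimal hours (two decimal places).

Overnight: 18:01 → midnight = 5 h 59 min; midnight → 05:25 = 5 h 25 min; span 11 h 24 min; less 30 min break → 10 h 54 min

10.90 hours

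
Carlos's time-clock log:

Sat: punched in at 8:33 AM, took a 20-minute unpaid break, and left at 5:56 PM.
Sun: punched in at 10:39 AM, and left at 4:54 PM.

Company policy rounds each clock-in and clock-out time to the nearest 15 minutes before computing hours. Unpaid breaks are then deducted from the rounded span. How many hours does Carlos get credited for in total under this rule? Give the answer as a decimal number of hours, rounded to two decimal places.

15.42 hours

Sat: in 8:33 AM→8:30 AM, out 5:56 PM→6:00 PM; 9 h 30 min − 20 min = 9 h 10 min
Sun: in 10:39 AM→10:45 AM, out 4:54 PM→5:00 PM; 6 h 15 min
Total credited: 15 h 25 min.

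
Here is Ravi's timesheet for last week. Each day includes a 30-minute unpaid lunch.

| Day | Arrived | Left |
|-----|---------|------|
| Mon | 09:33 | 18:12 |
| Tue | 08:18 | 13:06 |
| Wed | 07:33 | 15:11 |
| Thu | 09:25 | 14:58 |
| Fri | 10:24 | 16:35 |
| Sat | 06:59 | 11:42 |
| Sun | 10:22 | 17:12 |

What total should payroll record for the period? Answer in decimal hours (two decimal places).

Mon: 09:33–18:12 = 8 h 39 min; less 30 min break → 8 h 9 min
Tue: 08:18–13:06 = 4 h 48 min; less 30 min break → 4 h 18 min
Wed: 07:33–15:11 = 7 h 38 min; less 30 min break → 7 h 8 min
Thu: 09:25–14:58 = 5 h 33 min; less 30 min break → 5 h 3 min
Fri: 10:24–16:35 = 6 h 11 min; less 30 min break → 5 h 41 min
Sat: 06:59–11:42 = 4 h 43 min; less 30 min break → 4 h 13 min
Sun: 10:22–17:12 = 6 h 50 min; less 30 min break → 6 h 20 min
Total: 8 h 9 min + 4 h 18 min + 7 h 8 min + 5 h 3 min + 5 h 41 min + 4 h 13 min + 6 h 20 min = 40 h 52 min.

40.87 hours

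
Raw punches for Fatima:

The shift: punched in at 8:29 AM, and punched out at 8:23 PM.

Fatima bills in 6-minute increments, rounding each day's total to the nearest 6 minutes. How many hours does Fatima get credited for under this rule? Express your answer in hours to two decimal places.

The shift: 8:29 AM–8:23 PM = 11 h 54 min → rounds to 11 h 54 min

11.90 hours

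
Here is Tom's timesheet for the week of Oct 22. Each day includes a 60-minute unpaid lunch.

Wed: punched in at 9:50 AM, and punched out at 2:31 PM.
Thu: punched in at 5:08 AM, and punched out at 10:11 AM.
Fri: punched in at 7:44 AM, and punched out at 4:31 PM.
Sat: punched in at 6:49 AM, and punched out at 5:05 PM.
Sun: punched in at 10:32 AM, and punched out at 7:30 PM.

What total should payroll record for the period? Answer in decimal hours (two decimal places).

Wed: 9:50 AM–2:31 PM = 4 h 41 min; less 60 min break → 3 h 41 min
Thu: 5:08 AM–10:11 AM = 5 h 3 min; less 60 min break → 4 h 3 min
Fri: 7:44 AM–4:31 PM = 8 h 47 min; less 60 min break → 7 h 47 min
Sat: 6:49 AM–5:05 PM = 10 h 16 min; less 60 min break → 9 h 16 min
Sun: 10:32 AM–7:30 PM = 8 h 58 min; less 60 min break → 7 h 58 min
Total: 3 h 41 min + 4 h 3 min + 7 h 47 min + 9 h 16 min + 7 h 58 min = 32 h 45 min.

32.75 hours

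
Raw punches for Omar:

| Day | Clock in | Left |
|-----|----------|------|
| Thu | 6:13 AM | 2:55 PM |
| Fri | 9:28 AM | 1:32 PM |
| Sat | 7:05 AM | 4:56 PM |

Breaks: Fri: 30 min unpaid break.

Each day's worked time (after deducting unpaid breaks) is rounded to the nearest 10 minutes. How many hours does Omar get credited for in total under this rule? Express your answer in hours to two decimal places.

Thu: 6:13 AM–2:55 PM = 8 h 42 min → rounds to 8 h 40 min
Fri: 9:28 AM–1:32 PM = 4 h 4 min − 30 min = 3 h 34 min → rounds to 3 h 30 min
Sat: 7:05 AM–4:56 PM = 9 h 51 min → rounds to 9 h 50 min
Total credited: 22 h 0 min.

22.00 hours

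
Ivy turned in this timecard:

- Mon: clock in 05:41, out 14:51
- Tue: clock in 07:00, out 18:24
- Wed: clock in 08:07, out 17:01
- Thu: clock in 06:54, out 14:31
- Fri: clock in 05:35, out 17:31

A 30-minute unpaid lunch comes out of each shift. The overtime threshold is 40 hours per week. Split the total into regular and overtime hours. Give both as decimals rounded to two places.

Regular 40.00 hours, overtime 6.52 hours

Mon: 05:41–14:51 = 9 h 10 min; less 30 min break → 8 h 40 min
Tue: 07:00–18:24 = 11 h 24 min; less 30 min break → 10 h 54 min
Wed: 08:07–17:01 = 8 h 54 min; less 30 min break → 8 h 24 min
Thu: 06:54–14:31 = 7 h 37 min; less 30 min break → 7 h 7 min
Fri: 05:35–17:31 = 11 h 56 min; less 30 min break → 11 h 26 min
Total worked: 46 h 31 min = 46.52 h.
Threshold 40 h → overtime 6 h 31 min, regular 40 h 0 min.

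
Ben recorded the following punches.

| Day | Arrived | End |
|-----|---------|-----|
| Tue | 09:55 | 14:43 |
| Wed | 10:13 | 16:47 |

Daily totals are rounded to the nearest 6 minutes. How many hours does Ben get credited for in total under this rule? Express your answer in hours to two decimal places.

Tue: 09:55–14:43 = 4 h 48 min → rounds to 4 h 48 min
Wed: 10:13–16:47 = 6 h 34 min → rounds to 6 h 36 min
Total credited: 11 h 24 min.

11.40 hours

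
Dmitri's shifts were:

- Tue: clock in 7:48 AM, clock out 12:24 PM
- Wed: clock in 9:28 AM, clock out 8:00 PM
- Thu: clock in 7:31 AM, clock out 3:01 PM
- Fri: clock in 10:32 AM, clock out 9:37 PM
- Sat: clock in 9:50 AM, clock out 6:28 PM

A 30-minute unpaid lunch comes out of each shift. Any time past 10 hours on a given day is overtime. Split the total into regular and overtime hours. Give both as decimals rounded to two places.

Tue: 7:48 AM–12:24 PM = 4 h 36 min; less 30 min break → 4 h 6 min
Wed: 9:28 AM–8:00 PM = 10 h 32 min; less 30 min break → 10 h 2 min
Thu: 7:31 AM–3:01 PM = 7 h 30 min; less 30 min break → 7 h 0 min
Fri: 10:32 AM–9:37 PM = 11 h 5 min; less 30 min break → 10 h 35 min
Sat: 9:50 AM–6:28 PM = 8 h 38 min; less 30 min break → 8 h 8 min
Tue reg 4 h 6 min / OT 0 h 0 min; Wed reg 10 h 0 min / OT 0 h 2 min; Thu reg 7 h 0 min / OT 0 h 0 min; Fri reg 10 h 0 min / OT 0 h 35 min; Sat reg 8 h 8 min / OT 0 h 0 min.
Totals: regular 39 h 14 min, overtime 0 h 37 min.

Regular 39.23 hours, overtime 0.62 hours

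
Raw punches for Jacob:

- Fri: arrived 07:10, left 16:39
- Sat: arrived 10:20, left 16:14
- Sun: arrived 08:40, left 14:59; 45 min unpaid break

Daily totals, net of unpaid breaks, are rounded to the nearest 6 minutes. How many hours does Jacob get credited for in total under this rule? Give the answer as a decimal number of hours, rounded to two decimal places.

Fri: 07:10–16:39 = 9 h 29 min → rounds to 9 h 30 min
Sat: 10:20–16:14 = 5 h 54 min → rounds to 5 h 54 min
Sun: 08:40–14:59 = 6 h 19 min − 45 min = 5 h 34 min → rounds to 5 h 36 min
Total credited: 21 h 0 min.

21.00 hours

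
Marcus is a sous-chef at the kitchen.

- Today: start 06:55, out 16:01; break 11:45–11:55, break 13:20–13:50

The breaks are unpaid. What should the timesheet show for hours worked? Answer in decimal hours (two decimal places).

8.43 hours

Today: 06:55–16:01 = 9 h 6 min; less 40 min break → 8 h 26 min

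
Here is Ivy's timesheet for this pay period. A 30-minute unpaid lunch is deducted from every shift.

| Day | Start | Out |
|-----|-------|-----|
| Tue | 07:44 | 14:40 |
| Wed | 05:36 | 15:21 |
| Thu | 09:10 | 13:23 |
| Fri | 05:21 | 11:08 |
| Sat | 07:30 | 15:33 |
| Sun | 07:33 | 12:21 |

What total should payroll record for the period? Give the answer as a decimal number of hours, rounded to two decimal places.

36.53 hours

Tue: 07:44–14:40 = 6 h 56 min; less 30 min break → 6 h 26 min
Wed: 05:36–15:21 = 9 h 45 min; less 30 min break → 9 h 15 min
Thu: 09:10–13:23 = 4 h 13 min; less 30 min break → 3 h 43 min
Fri: 05:21–11:08 = 5 h 47 min; less 30 min break → 5 h 17 min
Sat: 07:30–15:33 = 8 h 3 min; less 30 min break → 7 h 33 min
Sun: 07:33–12:21 = 4 h 48 min; less 30 min break → 4 h 18 min
Total: 6 h 26 min + 9 h 15 min + 3 h 43 min + 5 h 17 min + 7 h 33 min + 4 h 18 min = 36 h 32 min.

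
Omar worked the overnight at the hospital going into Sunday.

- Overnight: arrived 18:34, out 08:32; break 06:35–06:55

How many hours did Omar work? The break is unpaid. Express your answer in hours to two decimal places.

Overnight: 18:34 → midnight = 5 h 26 min; midnight → 08:32 = 8 h 32 min; span 13 h 58 min; less 20 min break → 13 h 38 min

13.63 hours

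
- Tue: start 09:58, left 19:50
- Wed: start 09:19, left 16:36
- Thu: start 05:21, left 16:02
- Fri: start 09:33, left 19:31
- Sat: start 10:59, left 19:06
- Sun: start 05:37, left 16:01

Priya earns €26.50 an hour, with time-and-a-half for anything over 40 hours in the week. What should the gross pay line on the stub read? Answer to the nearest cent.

Tue: 09:58–19:50 = 9 h 52 min
Wed: 09:19–16:36 = 7 h 17 min
Thu: 05:21–16:02 = 10 h 41 min
Fri: 09:33–19:31 = 9 h 58 min
Sat: 10:59–19:06 = 8 h 7 min
Sun: 05:37–16:01 = 10 h 24 min
Total worked: 56 h 19 min = 3379 min.
Regular 40 h 0 min = 2400 min at €26.50/h; overtime 16 h 19 min = 979 min at €39.75/h.
Pay = (2400 × €26.50 + 979 × €39.75) ÷ 60 = €1708.59.

€1708.59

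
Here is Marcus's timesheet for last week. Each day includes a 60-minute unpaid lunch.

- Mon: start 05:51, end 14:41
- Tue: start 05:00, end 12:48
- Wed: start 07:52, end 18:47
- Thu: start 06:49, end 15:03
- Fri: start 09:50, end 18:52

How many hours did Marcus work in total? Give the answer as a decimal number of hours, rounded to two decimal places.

39.82 hours

Mon: 05:51–14:41 = 8 h 50 min; less 60 min break → 7 h 50 min
Tue: 05:00–12:48 = 7 h 48 min; less 60 min break → 6 h 48 min
Wed: 07:52–18:47 = 10 h 55 min; less 60 min break → 9 h 55 min
Thu: 06:49–15:03 = 8 h 14 min; less 60 min break → 7 h 14 min
Fri: 09:50–18:52 = 9 h 2 min; less 60 min break → 8 h 2 min
Total: 7 h 50 min + 6 h 48 min + 9 h 55 min + 7 h 14 min + 8 h 2 min = 39 h 49 min.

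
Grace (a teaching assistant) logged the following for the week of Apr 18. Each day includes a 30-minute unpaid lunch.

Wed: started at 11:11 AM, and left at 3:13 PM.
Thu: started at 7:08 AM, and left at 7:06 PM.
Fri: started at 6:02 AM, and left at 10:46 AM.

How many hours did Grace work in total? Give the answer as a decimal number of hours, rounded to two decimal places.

Wed: 11:11 AM–3:13 PM = 4 h 2 min; less 30 min break → 3 h 32 min
Thu: 7:08 AM–7:06 PM = 11 h 58 min; less 30 min break → 11 h 28 min
Fri: 6:02 AM–10:46 AM = 4 h 44 min; less 30 min break → 4 h 14 min
Total: 3 h 32 min + 11 h 28 min + 4 h 14 min = 19 h 14 min.

19.23 hours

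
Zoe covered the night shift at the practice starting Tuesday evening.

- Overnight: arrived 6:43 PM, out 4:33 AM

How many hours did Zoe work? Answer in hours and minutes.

Overnight: 6:43 PM → midnight = 5 h 17 min; midnight → 4:33 AM = 4 h 33 min; span 9 h 50 min

9 h 50 min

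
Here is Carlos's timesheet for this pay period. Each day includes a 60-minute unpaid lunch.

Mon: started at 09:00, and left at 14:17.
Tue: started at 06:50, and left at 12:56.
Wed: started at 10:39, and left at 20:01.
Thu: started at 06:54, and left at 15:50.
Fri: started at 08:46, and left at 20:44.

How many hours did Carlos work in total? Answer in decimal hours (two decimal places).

36.65 hours

Mon: 09:00–14:17 = 5 h 17 min; less 60 min break → 4 h 17 min
Tue: 06:50–12:56 = 6 h 6 min; less 60 min break → 5 h 6 min
Wed: 10:39–20:01 = 9 h 22 min; less 60 min break → 8 h 22 min
Thu: 06:54–15:50 = 8 h 56 min; less 60 min break → 7 h 56 min
Fri: 08:46–20:44 = 11 h 58 min; less 60 min break → 10 h 58 min
Total: 4 h 17 min + 5 h 6 min + 8 h 22 min + 7 h 56 min + 10 h 58 min = 36 h 39 min.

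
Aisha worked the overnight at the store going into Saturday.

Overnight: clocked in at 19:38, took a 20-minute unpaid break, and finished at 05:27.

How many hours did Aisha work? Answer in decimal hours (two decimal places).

9.48 hours

Overnight: 19:38 → midnight = 4 h 22 min; midnight → 05:27 = 5 h 27 min; span 9 h 49 min; less 20 min break → 9 h 29 min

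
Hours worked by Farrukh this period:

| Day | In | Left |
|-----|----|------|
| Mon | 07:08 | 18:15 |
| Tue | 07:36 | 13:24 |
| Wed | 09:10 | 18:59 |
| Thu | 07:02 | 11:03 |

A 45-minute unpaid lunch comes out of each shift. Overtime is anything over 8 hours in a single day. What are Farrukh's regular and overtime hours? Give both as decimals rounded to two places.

Regular 24.32 hours, overtime 3.43 hours

Mon: 07:08–18:15 = 11 h 7 min; less 45 min break → 10 h 22 min
Tue: 07:36–13:24 = 5 h 48 min; less 45 min break → 5 h 3 min
Wed: 09:10–18:59 = 9 h 49 min; less 45 min break → 9 h 4 min
Thu: 07:02–11:03 = 4 h 1 min; less 45 min break → 3 h 16 min
Mon reg 8 h 0 min / OT 2 h 22 min; Tue reg 5 h 3 min / OT 0 h 0 min; Wed reg 8 h 0 min / OT 1 h 4 min; Thu reg 3 h 16 min / OT 0 h 0 min.
Totals: regular 24 h 19 min, overtime 3 h 26 min.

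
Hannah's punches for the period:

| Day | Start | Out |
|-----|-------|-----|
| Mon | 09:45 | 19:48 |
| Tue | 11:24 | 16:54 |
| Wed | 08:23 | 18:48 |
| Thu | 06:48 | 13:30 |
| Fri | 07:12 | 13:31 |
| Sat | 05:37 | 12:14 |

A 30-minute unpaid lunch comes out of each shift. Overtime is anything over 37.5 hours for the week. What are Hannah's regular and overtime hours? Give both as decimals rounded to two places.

Mon: 09:45–19:48 = 10 h 3 min; less 30 min break → 9 h 33 min
Tue: 11:24–16:54 = 5 h 30 min; less 30 min break → 5 h 0 min
Wed: 08:23–18:48 = 10 h 25 min; less 30 min break → 9 h 55 min
Thu: 06:48–13:30 = 6 h 42 min; less 30 min break → 6 h 12 min
Fri: 07:12–13:31 = 6 h 19 min; less 30 min break → 5 h 49 min
Sat: 05:37–12:14 = 6 h 37 min; less 30 min break → 6 h 7 min
Total worked: 42 h 36 min = 42.60 h.
Threshold 37.5 h → overtime 5 h 6 min, regular 37 h 30 min.

Regular 37.50 hours, overtime 5.10 hours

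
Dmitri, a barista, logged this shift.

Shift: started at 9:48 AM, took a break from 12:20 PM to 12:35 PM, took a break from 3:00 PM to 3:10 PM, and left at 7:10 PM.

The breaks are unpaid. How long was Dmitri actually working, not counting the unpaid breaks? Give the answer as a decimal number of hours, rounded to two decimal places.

Shift: 9:48 AM–7:10 PM = 9 h 22 min; less 25 min break → 8 h 57 min

8.95 hours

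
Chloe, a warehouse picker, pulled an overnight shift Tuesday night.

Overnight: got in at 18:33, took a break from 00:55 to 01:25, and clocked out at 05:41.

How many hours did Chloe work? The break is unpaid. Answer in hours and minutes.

Overnight: 18:33 → midnight = 5 h 27 min; midnight → 05:41 = 5 h 41 min; span 11 h 8 min; less 30 min break → 10 h 38 min

10 h 38 min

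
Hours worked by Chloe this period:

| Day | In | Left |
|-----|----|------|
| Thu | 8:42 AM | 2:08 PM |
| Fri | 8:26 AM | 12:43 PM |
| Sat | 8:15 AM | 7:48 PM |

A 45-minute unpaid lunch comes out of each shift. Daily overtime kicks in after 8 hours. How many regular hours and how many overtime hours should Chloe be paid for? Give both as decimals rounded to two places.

Thu: 8:42 AM–2:08 PM = 5 h 26 min; less 45 min break → 4 h 41 min
Fri: 8:26 AM–12:43 PM = 4 h 17 min; less 45 min break → 3 h 32 min
Sat: 8:15 AM–7:48 PM = 11 h 33 min; less 45 min break → 10 h 48 min
Thu reg 4 h 41 min / OT 0 h 0 min; Fri reg 3 h 32 min / OT 0 h 0 min; Sat reg 8 h 0 min / OT 2 h 48 min.
Totals: regular 16 h 13 min, overtime 2 h 48 min.

Regular 16.22 hours, overtime 2.80 hours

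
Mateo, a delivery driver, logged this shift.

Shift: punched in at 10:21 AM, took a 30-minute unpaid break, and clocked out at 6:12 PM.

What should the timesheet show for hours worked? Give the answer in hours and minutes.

Shift: 10:21 AM–6:12 PM = 7 h 51 min; less 30 min break → 7 h 21 min

7 h 21 min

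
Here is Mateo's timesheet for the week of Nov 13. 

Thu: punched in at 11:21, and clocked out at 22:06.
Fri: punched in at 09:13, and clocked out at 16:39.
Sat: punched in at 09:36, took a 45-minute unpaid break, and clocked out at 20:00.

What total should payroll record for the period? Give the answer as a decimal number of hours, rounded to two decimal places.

27.83 hours

Thu: 11:21–22:06 = 10 h 45 min
Fri: 09:13–16:39 = 7 h 26 min
Sat: 09:36–20:00 = 10 h 24 min; less 45 min break → 9 h 39 min
Total: 10 h 45 min + 7 h 26 min + 9 h 39 min = 27 h 50 min.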